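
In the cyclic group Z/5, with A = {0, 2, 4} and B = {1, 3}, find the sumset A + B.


Work in Z/5Z: reduce every sum a + b modulo 5.
Enumerate all 6 pairs:
a = 0: 0+1=1, 0+3=3
a = 2: 2+1=3, 2+3=0
a = 4: 4+1=0, 4+3=2
Distinct residues collected: {0, 1, 2, 3}
|A + B| = 4 (out of 5 total residues).

A + B = {0, 1, 2, 3}


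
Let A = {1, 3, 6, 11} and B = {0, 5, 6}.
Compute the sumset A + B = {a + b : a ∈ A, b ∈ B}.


A + B = {a + b : a ∈ A, b ∈ B}.
Enumerate all |A|·|B| = 4·3 = 12 pairs (a, b) and collect distinct sums.
a = 1: 1+0=1, 1+5=6, 1+6=7
a = 3: 3+0=3, 3+5=8, 3+6=9
a = 6: 6+0=6, 6+5=11, 6+6=12
a = 11: 11+0=11, 11+5=16, 11+6=17
Collecting distinct sums: A + B = {1, 3, 6, 7, 8, 9, 11, 12, 16, 17}
|A + B| = 10

A + B = {1, 3, 6, 7, 8, 9, 11, 12, 16, 17}


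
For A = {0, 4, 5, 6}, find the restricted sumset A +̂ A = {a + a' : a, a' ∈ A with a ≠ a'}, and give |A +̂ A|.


Restricted sumset: A +̂ A = {a + a' : a ∈ A, a' ∈ A, a ≠ a'}.
Equivalently, take A + A and drop any sum 2a that is achievable ONLY as a + a for a ∈ A (i.e. sums representable only with equal summands).
Enumerate pairs (a, a') with a < a' (symmetric, so each unordered pair gives one sum; this covers all a ≠ a'):
  0 + 4 = 4
  0 + 5 = 5
  0 + 6 = 6
  4 + 5 = 9
  4 + 6 = 10
  5 + 6 = 11
Collected distinct sums: {4, 5, 6, 9, 10, 11}
|A +̂ A| = 6
(Reference bound: |A +̂ A| ≥ 2|A| - 3 for |A| ≥ 2, with |A| = 4 giving ≥ 5.)

|A +̂ A| = 6


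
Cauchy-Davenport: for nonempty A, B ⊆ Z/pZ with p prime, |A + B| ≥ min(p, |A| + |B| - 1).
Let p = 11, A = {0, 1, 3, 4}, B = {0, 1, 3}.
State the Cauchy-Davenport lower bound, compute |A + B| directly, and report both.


Cauchy-Davenport: |A + B| ≥ min(p, |A| + |B| - 1) for A, B nonempty in Z/pZ.
|A| = 4, |B| = 3, p = 11.
CD lower bound = min(11, 4 + 3 - 1) = min(11, 6) = 6.
Compute A + B mod 11 directly:
a = 0: 0+0=0, 0+1=1, 0+3=3
a = 1: 1+0=1, 1+1=2, 1+3=4
a = 3: 3+0=3, 3+1=4, 3+3=6
a = 4: 4+0=4, 4+1=5, 4+3=7
A + B = {0, 1, 2, 3, 4, 5, 6, 7}, so |A + B| = 8.
Verify: 8 ≥ 6? Yes ✓.

CD lower bound = 6, actual |A + B| = 8.


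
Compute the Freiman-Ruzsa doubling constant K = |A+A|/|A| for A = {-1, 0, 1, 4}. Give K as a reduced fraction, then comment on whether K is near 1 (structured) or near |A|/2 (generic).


|A| = 4.
Compute A + A by enumerating all 16 pairs.
A + A = {-2, -1, 0, 1, 2, 3, 4, 5, 8}, so |A + A| = 9.
K = |A + A| / |A| = 9/4 (already in lowest terms) ≈ 2.2500.
Reference: AP of size 4 gives K = 7/4 ≈ 1.7500; a fully generic set of size 4 gives K ≈ 2.5000.

|A| = 4, |A + A| = 9, K = 9/4.


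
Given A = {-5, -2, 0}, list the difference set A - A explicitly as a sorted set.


A - A = {a - a' : a, a' ∈ A}.
Compute a - a' for each ordered pair (a, a'):
a = -5: -5--5=0, -5--2=-3, -5-0=-5
a = -2: -2--5=3, -2--2=0, -2-0=-2
a = 0: 0--5=5, 0--2=2, 0-0=0
Collecting distinct values (and noting 0 appears from a-a):
A - A = {-5, -3, -2, 0, 2, 3, 5}
|A - A| = 7

A - A = {-5, -3, -2, 0, 2, 3, 5}


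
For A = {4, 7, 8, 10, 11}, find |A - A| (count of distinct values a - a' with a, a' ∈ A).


A - A = {a - a' : a, a' ∈ A}; |A| = 5.
Bounds: 2|A|-1 ≤ |A - A| ≤ |A|² - |A| + 1, i.e. 9 ≤ |A - A| ≤ 21.
Note: 0 ∈ A - A always (from a - a). The set is symmetric: if d ∈ A - A then -d ∈ A - A.
Enumerate nonzero differences d = a - a' with a > a' (then include -d):
Positive differences: {1, 2, 3, 4, 6, 7}
Full difference set: {0} ∪ (positive diffs) ∪ (negative diffs).
|A - A| = 1 + 2·6 = 13 (matches direct enumeration: 13).

|A - A| = 13


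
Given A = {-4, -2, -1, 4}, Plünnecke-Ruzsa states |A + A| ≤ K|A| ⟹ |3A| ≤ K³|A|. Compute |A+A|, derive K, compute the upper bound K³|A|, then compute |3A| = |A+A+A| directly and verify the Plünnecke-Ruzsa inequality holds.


|A| = 4.
Step 1: Compute A + A by enumerating all 16 pairs.
A + A = {-8, -6, -5, -4, -3, -2, 0, 2, 3, 8}, so |A + A| = 10.
Step 2: Doubling constant K = |A + A|/|A| = 10/4 = 10/4 ≈ 2.5000.
Step 3: Plünnecke-Ruzsa gives |3A| ≤ K³·|A| = (2.5000)³ · 4 ≈ 62.5000.
Step 4: Compute 3A = A + A + A directly by enumerating all triples (a,b,c) ∈ A³; |3A| = 18.
Step 5: Check 18 ≤ 62.5000? Yes ✓.

K = 10/4, Plünnecke-Ruzsa bound K³|A| ≈ 62.5000, |3A| = 18, inequality holds.


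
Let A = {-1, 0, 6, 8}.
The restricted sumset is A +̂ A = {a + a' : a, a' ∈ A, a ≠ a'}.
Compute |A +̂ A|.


Restricted sumset: A +̂ A = {a + a' : a ∈ A, a' ∈ A, a ≠ a'}.
Equivalently, take A + A and drop any sum 2a that is achievable ONLY as a + a for a ∈ A (i.e. sums representable only with equal summands).
Enumerate pairs (a, a') with a < a' (symmetric, so each unordered pair gives one sum; this covers all a ≠ a'):
  -1 + 0 = -1
  -1 + 6 = 5
  -1 + 8 = 7
  0 + 6 = 6
  0 + 8 = 8
  6 + 8 = 14
Collected distinct sums: {-1, 5, 6, 7, 8, 14}
|A +̂ A| = 6
(Reference bound: |A +̂ A| ≥ 2|A| - 3 for |A| ≥ 2, with |A| = 4 giving ≥ 5.)

|A +̂ A| = 6


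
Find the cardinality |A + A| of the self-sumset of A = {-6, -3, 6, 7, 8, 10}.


A + A = {a + a' : a, a' ∈ A}; |A| = 6.
General bounds: 2|A| - 1 ≤ |A + A| ≤ |A|(|A|+1)/2, i.e. 11 ≤ |A + A| ≤ 21.
Lower bound 2|A|-1 is attained iff A is an arithmetic progression.
Enumerate sums a + a' for a ≤ a' (symmetric, so this suffices):
a = -6: -6+-6=-12, -6+-3=-9, -6+6=0, -6+7=1, -6+8=2, -6+10=4
a = -3: -3+-3=-6, -3+6=3, -3+7=4, -3+8=5, -3+10=7
a = 6: 6+6=12, 6+7=13, 6+8=14, 6+10=16
a = 7: 7+7=14, 7+8=15, 7+10=17
a = 8: 8+8=16, 8+10=18
a = 10: 10+10=20
Distinct sums: {-12, -9, -6, 0, 1, 2, 3, 4, 5, 7, 12, 13, 14, 15, 16, 17, 18, 20}
|A + A| = 18

|A + A| = 18


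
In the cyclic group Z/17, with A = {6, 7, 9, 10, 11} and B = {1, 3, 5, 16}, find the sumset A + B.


Work in Z/17Z: reduce every sum a + b modulo 17.
Enumerate all 20 pairs:
a = 6: 6+1=7, 6+3=9, 6+5=11, 6+16=5
a = 7: 7+1=8, 7+3=10, 7+5=12, 7+16=6
a = 9: 9+1=10, 9+3=12, 9+5=14, 9+16=8
a = 10: 10+1=11, 10+3=13, 10+5=15, 10+16=9
a = 11: 11+1=12, 11+3=14, 11+5=16, 11+16=10
Distinct residues collected: {5, 6, 7, 8, 9, 10, 11, 12, 13, 14, 15, 16}
|A + B| = 12 (out of 17 total residues).

A + B = {5, 6, 7, 8, 9, 10, 11, 12, 13, 14, 15, 16}


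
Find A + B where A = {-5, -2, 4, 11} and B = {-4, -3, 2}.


A + B = {a + b : a ∈ A, b ∈ B}.
Enumerate all |A|·|B| = 4·3 = 12 pairs (a, b) and collect distinct sums.
a = -5: -5+-4=-9, -5+-3=-8, -5+2=-3
a = -2: -2+-4=-6, -2+-3=-5, -2+2=0
a = 4: 4+-4=0, 4+-3=1, 4+2=6
a = 11: 11+-4=7, 11+-3=8, 11+2=13
Collecting distinct sums: A + B = {-9, -8, -6, -5, -3, 0, 1, 6, 7, 8, 13}
|A + B| = 11

A + B = {-9, -8, -6, -5, -3, 0, 1, 6, 7, 8, 13}


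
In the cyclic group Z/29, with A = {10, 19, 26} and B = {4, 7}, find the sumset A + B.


Work in Z/29Z: reduce every sum a + b modulo 29.
Enumerate all 6 pairs:
a = 10: 10+4=14, 10+7=17
a = 19: 19+4=23, 19+7=26
a = 26: 26+4=1, 26+7=4
Distinct residues collected: {1, 4, 14, 17, 23, 26}
|A + B| = 6 (out of 29 total residues).

A + B = {1, 4, 14, 17, 23, 26}


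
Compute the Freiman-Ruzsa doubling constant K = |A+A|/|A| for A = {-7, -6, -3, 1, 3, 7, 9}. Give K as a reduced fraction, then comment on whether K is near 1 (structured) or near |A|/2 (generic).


|A| = 7.
Compute A + A by enumerating all 49 pairs.
A + A = {-14, -13, -12, -10, -9, -6, -5, -4, -3, -2, 0, 1, 2, 3, 4, 6, 8, 10, 12, 14, 16, 18}, so |A + A| = 22.
K = |A + A| / |A| = 22/7 (already in lowest terms) ≈ 3.1429.
Reference: AP of size 7 gives K = 13/7 ≈ 1.8571; a fully generic set of size 7 gives K ≈ 4.0000.

|A| = 7, |A + A| = 22, K = 22/7.


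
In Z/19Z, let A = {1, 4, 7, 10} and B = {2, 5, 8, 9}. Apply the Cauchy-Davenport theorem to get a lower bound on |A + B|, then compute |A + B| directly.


Cauchy-Davenport: |A + B| ≥ min(p, |A| + |B| - 1) for A, B nonempty in Z/pZ.
|A| = 4, |B| = 4, p = 19.
CD lower bound = min(19, 4 + 4 - 1) = min(19, 7) = 7.
Compute A + B mod 19 directly:
a = 1: 1+2=3, 1+5=6, 1+8=9, 1+9=10
a = 4: 4+2=6, 4+5=9, 4+8=12, 4+9=13
a = 7: 7+2=9, 7+5=12, 7+8=15, 7+9=16
a = 10: 10+2=12, 10+5=15, 10+8=18, 10+9=0
A + B = {0, 3, 6, 9, 10, 12, 13, 15, 16, 18}, so |A + B| = 10.
Verify: 10 ≥ 7? Yes ✓.

CD lower bound = 7, actual |A + B| = 10.


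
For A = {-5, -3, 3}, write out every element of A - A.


A - A = {a - a' : a, a' ∈ A}.
Compute a - a' for each ordered pair (a, a'):
a = -5: -5--5=0, -5--3=-2, -5-3=-8
a = -3: -3--5=2, -3--3=0, -3-3=-6
a = 3: 3--5=8, 3--3=6, 3-3=0
Collecting distinct values (and noting 0 appears from a-a):
A - A = {-8, -6, -2, 0, 2, 6, 8}
|A - A| = 7

A - A = {-8, -6, -2, 0, 2, 6, 8}


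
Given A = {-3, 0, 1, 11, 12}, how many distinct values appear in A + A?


A + A = {a + a' : a, a' ∈ A}; |A| = 5.
General bounds: 2|A| - 1 ≤ |A + A| ≤ |A|(|A|+1)/2, i.e. 9 ≤ |A + A| ≤ 15.
Lower bound 2|A|-1 is attained iff A is an arithmetic progression.
Enumerate sums a + a' for a ≤ a' (symmetric, so this suffices):
a = -3: -3+-3=-6, -3+0=-3, -3+1=-2, -3+11=8, -3+12=9
a = 0: 0+0=0, 0+1=1, 0+11=11, 0+12=12
a = 1: 1+1=2, 1+11=12, 1+12=13
a = 11: 11+11=22, 11+12=23
a = 12: 12+12=24
Distinct sums: {-6, -3, -2, 0, 1, 2, 8, 9, 11, 12, 13, 22, 23, 24}
|A + A| = 14

|A + A| = 14


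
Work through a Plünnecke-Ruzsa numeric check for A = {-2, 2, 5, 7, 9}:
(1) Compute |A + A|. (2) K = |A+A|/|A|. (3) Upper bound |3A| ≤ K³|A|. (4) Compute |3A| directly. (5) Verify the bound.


|A| = 5.
Step 1: Compute A + A by enumerating all 25 pairs.
A + A = {-4, 0, 3, 4, 5, 7, 9, 10, 11, 12, 14, 16, 18}, so |A + A| = 13.
Step 2: Doubling constant K = |A + A|/|A| = 13/5 = 13/5 ≈ 2.6000.
Step 3: Plünnecke-Ruzsa gives |3A| ≤ K³·|A| = (2.6000)³ · 5 ≈ 87.8800.
Step 4: Compute 3A = A + A + A directly by enumerating all triples (a,b,c) ∈ A³; |3A| = 25.
Step 5: Check 25 ≤ 87.8800? Yes ✓.

K = 13/5, Plünnecke-Ruzsa bound K³|A| ≈ 87.8800, |3A| = 25, inequality holds.


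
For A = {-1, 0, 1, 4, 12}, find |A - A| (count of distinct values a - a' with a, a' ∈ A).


A - A = {a - a' : a, a' ∈ A}; |A| = 5.
Bounds: 2|A|-1 ≤ |A - A| ≤ |A|² - |A| + 1, i.e. 9 ≤ |A - A| ≤ 21.
Note: 0 ∈ A - A always (from a - a). The set is symmetric: if d ∈ A - A then -d ∈ A - A.
Enumerate nonzero differences d = a - a' with a > a' (then include -d):
Positive differences: {1, 2, 3, 4, 5, 8, 11, 12, 13}
Full difference set: {0} ∪ (positive diffs) ∪ (negative diffs).
|A - A| = 1 + 2·9 = 19 (matches direct enumeration: 19).

|A - A| = 19


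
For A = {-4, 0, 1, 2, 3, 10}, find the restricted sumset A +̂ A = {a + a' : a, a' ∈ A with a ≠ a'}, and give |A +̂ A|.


Restricted sumset: A +̂ A = {a + a' : a ∈ A, a' ∈ A, a ≠ a'}.
Equivalently, take A + A and drop any sum 2a that is achievable ONLY as a + a for a ∈ A (i.e. sums representable only with equal summands).
Enumerate pairs (a, a') with a < a' (symmetric, so each unordered pair gives one sum; this covers all a ≠ a'):
  -4 + 0 = -4
  -4 + 1 = -3
  -4 + 2 = -2
  -4 + 3 = -1
  -4 + 10 = 6
  0 + 1 = 1
  0 + 2 = 2
  0 + 3 = 3
  0 + 10 = 10
  1 + 2 = 3
  1 + 3 = 4
  1 + 10 = 11
  2 + 3 = 5
  2 + 10 = 12
  3 + 10 = 13
Collected distinct sums: {-4, -3, -2, -1, 1, 2, 3, 4, 5, 6, 10, 11, 12, 13}
|A +̂ A| = 14
(Reference bound: |A +̂ A| ≥ 2|A| - 3 for |A| ≥ 2, with |A| = 6 giving ≥ 9.)

|A +̂ A| = 14


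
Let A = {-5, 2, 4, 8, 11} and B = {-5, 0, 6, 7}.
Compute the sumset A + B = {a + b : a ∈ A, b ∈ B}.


A + B = {a + b : a ∈ A, b ∈ B}.
Enumerate all |A|·|B| = 5·4 = 20 pairs (a, b) and collect distinct sums.
a = -5: -5+-5=-10, -5+0=-5, -5+6=1, -5+7=2
a = 2: 2+-5=-3, 2+0=2, 2+6=8, 2+7=9
a = 4: 4+-5=-1, 4+0=4, 4+6=10, 4+7=11
a = 8: 8+-5=3, 8+0=8, 8+6=14, 8+7=15
a = 11: 11+-5=6, 11+0=11, 11+6=17, 11+7=18
Collecting distinct sums: A + B = {-10, -5, -3, -1, 1, 2, 3, 4, 6, 8, 9, 10, 11, 14, 15, 17, 18}
|A + B| = 17

A + B = {-10, -5, -3, -1, 1, 2, 3, 4, 6, 8, 9, 10, 11, 14, 15, 17, 18}


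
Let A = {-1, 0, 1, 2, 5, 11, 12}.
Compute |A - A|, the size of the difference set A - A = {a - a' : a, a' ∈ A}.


A - A = {a - a' : a, a' ∈ A}; |A| = 7.
Bounds: 2|A|-1 ≤ |A - A| ≤ |A|² - |A| + 1, i.e. 13 ≤ |A - A| ≤ 43.
Note: 0 ∈ A - A always (from a - a). The set is symmetric: if d ∈ A - A then -d ∈ A - A.
Enumerate nonzero differences d = a - a' with a > a' (then include -d):
Positive differences: {1, 2, 3, 4, 5, 6, 7, 9, 10, 11, 12, 13}
Full difference set: {0} ∪ (positive diffs) ∪ (negative diffs).
|A - A| = 1 + 2·12 = 25 (matches direct enumeration: 25).

|A - A| = 25


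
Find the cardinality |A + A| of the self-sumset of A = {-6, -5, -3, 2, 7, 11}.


A + A = {a + a' : a, a' ∈ A}; |A| = 6.
General bounds: 2|A| - 1 ≤ |A + A| ≤ |A|(|A|+1)/2, i.e. 11 ≤ |A + A| ≤ 21.
Lower bound 2|A|-1 is attained iff A is an arithmetic progression.
Enumerate sums a + a' for a ≤ a' (symmetric, so this suffices):
a = -6: -6+-6=-12, -6+-5=-11, -6+-3=-9, -6+2=-4, -6+7=1, -6+11=5
a = -5: -5+-5=-10, -5+-3=-8, -5+2=-3, -5+7=2, -5+11=6
a = -3: -3+-3=-6, -3+2=-1, -3+7=4, -3+11=8
a = 2: 2+2=4, 2+7=9, 2+11=13
a = 7: 7+7=14, 7+11=18
a = 11: 11+11=22
Distinct sums: {-12, -11, -10, -9, -8, -6, -4, -3, -1, 1, 2, 4, 5, 6, 8, 9, 13, 14, 18, 22}
|A + A| = 20

|A + A| = 20


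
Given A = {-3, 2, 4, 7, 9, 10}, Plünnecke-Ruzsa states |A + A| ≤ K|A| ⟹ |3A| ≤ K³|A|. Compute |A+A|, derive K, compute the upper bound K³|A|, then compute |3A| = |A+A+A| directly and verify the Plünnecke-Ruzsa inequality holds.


|A| = 6.
Step 1: Compute A + A by enumerating all 36 pairs.
A + A = {-6, -1, 1, 4, 6, 7, 8, 9, 11, 12, 13, 14, 16, 17, 18, 19, 20}, so |A + A| = 17.
Step 2: Doubling constant K = |A + A|/|A| = 17/6 = 17/6 ≈ 2.8333.
Step 3: Plünnecke-Ruzsa gives |3A| ≤ K³·|A| = (2.8333)³ · 6 ≈ 136.4722.
Step 4: Compute 3A = A + A + A directly by enumerating all triples (a,b,c) ∈ A³; |3A| = 31.
Step 5: Check 31 ≤ 136.4722? Yes ✓.

K = 17/6, Plünnecke-Ruzsa bound K³|A| ≈ 136.4722, |3A| = 31, inequality holds.


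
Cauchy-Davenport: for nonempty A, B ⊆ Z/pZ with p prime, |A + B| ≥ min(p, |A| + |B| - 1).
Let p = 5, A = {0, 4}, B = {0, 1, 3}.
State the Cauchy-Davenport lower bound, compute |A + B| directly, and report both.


Cauchy-Davenport: |A + B| ≥ min(p, |A| + |B| - 1) for A, B nonempty in Z/pZ.
|A| = 2, |B| = 3, p = 5.
CD lower bound = min(5, 2 + 3 - 1) = min(5, 4) = 4.
Compute A + B mod 5 directly:
a = 0: 0+0=0, 0+1=1, 0+3=3
a = 4: 4+0=4, 4+1=0, 4+3=2
A + B = {0, 1, 2, 3, 4}, so |A + B| = 5.
Verify: 5 ≥ 4? Yes ✓.

CD lower bound = 4, actual |A + B| = 5.


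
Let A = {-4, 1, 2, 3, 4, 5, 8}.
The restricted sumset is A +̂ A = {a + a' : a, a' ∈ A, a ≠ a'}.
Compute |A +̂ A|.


Restricted sumset: A +̂ A = {a + a' : a ∈ A, a' ∈ A, a ≠ a'}.
Equivalently, take A + A and drop any sum 2a that is achievable ONLY as a + a for a ∈ A (i.e. sums representable only with equal summands).
Enumerate pairs (a, a') with a < a' (symmetric, so each unordered pair gives one sum; this covers all a ≠ a'):
  -4 + 1 = -3
  -4 + 2 = -2
  -4 + 3 = -1
  -4 + 4 = 0
  -4 + 5 = 1
  -4 + 8 = 4
  1 + 2 = 3
  1 + 3 = 4
  1 + 4 = 5
  1 + 5 = 6
  1 + 8 = 9
  2 + 3 = 5
  2 + 4 = 6
  2 + 5 = 7
  2 + 8 = 10
  3 + 4 = 7
  3 + 5 = 8
  3 + 8 = 11
  4 + 5 = 9
  4 + 8 = 12
  5 + 8 = 13
Collected distinct sums: {-3, -2, -1, 0, 1, 3, 4, 5, 6, 7, 8, 9, 10, 11, 12, 13}
|A +̂ A| = 16
(Reference bound: |A +̂ A| ≥ 2|A| - 3 for |A| ≥ 2, with |A| = 7 giving ≥ 11.)

|A +̂ A| = 16


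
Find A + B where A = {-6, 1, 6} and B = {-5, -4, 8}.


A + B = {a + b : a ∈ A, b ∈ B}.
Enumerate all |A|·|B| = 3·3 = 9 pairs (a, b) and collect distinct sums.
a = -6: -6+-5=-11, -6+-4=-10, -6+8=2
a = 1: 1+-5=-4, 1+-4=-3, 1+8=9
a = 6: 6+-5=1, 6+-4=2, 6+8=14
Collecting distinct sums: A + B = {-11, -10, -4, -3, 1, 2, 9, 14}
|A + B| = 8

A + B = {-11, -10, -4, -3, 1, 2, 9, 14}


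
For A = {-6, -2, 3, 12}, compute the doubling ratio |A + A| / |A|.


|A| = 4.
Compute A + A by enumerating all 16 pairs.
A + A = {-12, -8, -4, -3, 1, 6, 10, 15, 24}, so |A + A| = 9.
K = |A + A| / |A| = 9/4 (already in lowest terms) ≈ 2.2500.
Reference: AP of size 4 gives K = 7/4 ≈ 1.7500; a fully generic set of size 4 gives K ≈ 2.5000.

|A| = 4, |A + A| = 9, K = 9/4.


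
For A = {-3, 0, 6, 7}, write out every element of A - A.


A - A = {a - a' : a, a' ∈ A}.
Compute a - a' for each ordered pair (a, a'):
a = -3: -3--3=0, -3-0=-3, -3-6=-9, -3-7=-10
a = 0: 0--3=3, 0-0=0, 0-6=-6, 0-7=-7
a = 6: 6--3=9, 6-0=6, 6-6=0, 6-7=-1
a = 7: 7--3=10, 7-0=7, 7-6=1, 7-7=0
Collecting distinct values (and noting 0 appears from a-a):
A - A = {-10, -9, -7, -6, -3, -1, 0, 1, 3, 6, 7, 9, 10}
|A - A| = 13

A - A = {-10, -9, -7, -6, -3, -1, 0, 1, 3, 6, 7, 9, 10}


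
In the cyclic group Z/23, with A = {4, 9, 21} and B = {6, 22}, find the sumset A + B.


Work in Z/23Z: reduce every sum a + b modulo 23.
Enumerate all 6 pairs:
a = 4: 4+6=10, 4+22=3
a = 9: 9+6=15, 9+22=8
a = 21: 21+6=4, 21+22=20
Distinct residues collected: {3, 4, 8, 10, 15, 20}
|A + B| = 6 (out of 23 total residues).

A + B = {3, 4, 8, 10, 15, 20}


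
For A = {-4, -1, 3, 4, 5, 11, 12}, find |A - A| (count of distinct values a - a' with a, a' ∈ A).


A - A = {a - a' : a, a' ∈ A}; |A| = 7.
Bounds: 2|A|-1 ≤ |A - A| ≤ |A|² - |A| + 1, i.e. 13 ≤ |A - A| ≤ 43.
Note: 0 ∈ A - A always (from a - a). The set is symmetric: if d ∈ A - A then -d ∈ A - A.
Enumerate nonzero differences d = a - a' with a > a' (then include -d):
Positive differences: {1, 2, 3, 4, 5, 6, 7, 8, 9, 12, 13, 15, 16}
Full difference set: {0} ∪ (positive diffs) ∪ (negative diffs).
|A - A| = 1 + 2·13 = 27 (matches direct enumeration: 27).

|A - A| = 27


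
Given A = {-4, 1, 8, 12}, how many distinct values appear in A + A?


A + A = {a + a' : a, a' ∈ A}; |A| = 4.
General bounds: 2|A| - 1 ≤ |A + A| ≤ |A|(|A|+1)/2, i.e. 7 ≤ |A + A| ≤ 10.
Lower bound 2|A|-1 is attained iff A is an arithmetic progression.
Enumerate sums a + a' for a ≤ a' (symmetric, so this suffices):
a = -4: -4+-4=-8, -4+1=-3, -4+8=4, -4+12=8
a = 1: 1+1=2, 1+8=9, 1+12=13
a = 8: 8+8=16, 8+12=20
a = 12: 12+12=24
Distinct sums: {-8, -3, 2, 4, 8, 9, 13, 16, 20, 24}
|A + A| = 10

|A + A| = 10


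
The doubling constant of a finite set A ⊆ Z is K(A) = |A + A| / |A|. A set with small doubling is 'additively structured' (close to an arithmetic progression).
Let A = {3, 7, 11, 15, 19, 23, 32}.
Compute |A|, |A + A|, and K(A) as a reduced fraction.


|A| = 7.
Compute A + A by enumerating all 49 pairs.
A + A = {6, 10, 14, 18, 22, 26, 30, 34, 35, 38, 39, 42, 43, 46, 47, 51, 55, 64}, so |A + A| = 18.
K = |A + A| / |A| = 18/7 (already in lowest terms) ≈ 2.5714.
Reference: AP of size 7 gives K = 13/7 ≈ 1.8571; a fully generic set of size 7 gives K ≈ 4.0000.

|A| = 7, |A + A| = 18, K = 18/7.


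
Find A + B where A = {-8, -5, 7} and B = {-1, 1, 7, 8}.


A + B = {a + b : a ∈ A, b ∈ B}.
Enumerate all |A|·|B| = 3·4 = 12 pairs (a, b) and collect distinct sums.
a = -8: -8+-1=-9, -8+1=-7, -8+7=-1, -8+8=0
a = -5: -5+-1=-6, -5+1=-4, -5+7=2, -5+8=3
a = 7: 7+-1=6, 7+1=8, 7+7=14, 7+8=15
Collecting distinct sums: A + B = {-9, -7, -6, -4, -1, 0, 2, 3, 6, 8, 14, 15}
|A + B| = 12

A + B = {-9, -7, -6, -4, -1, 0, 2, 3, 6, 8, 14, 15}


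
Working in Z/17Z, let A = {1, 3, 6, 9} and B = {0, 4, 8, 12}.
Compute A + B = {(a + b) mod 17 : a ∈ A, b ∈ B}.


Work in Z/17Z: reduce every sum a + b modulo 17.
Enumerate all 16 pairs:
a = 1: 1+0=1, 1+4=5, 1+8=9, 1+12=13
a = 3: 3+0=3, 3+4=7, 3+8=11, 3+12=15
a = 6: 6+0=6, 6+4=10, 6+8=14, 6+12=1
a = 9: 9+0=9, 9+4=13, 9+8=0, 9+12=4
Distinct residues collected: {0, 1, 3, 4, 5, 6, 7, 9, 10, 11, 13, 14, 15}
|A + B| = 13 (out of 17 total residues).

A + B = {0, 1, 3, 4, 5, 6, 7, 9, 10, 11, 13, 14, 15}


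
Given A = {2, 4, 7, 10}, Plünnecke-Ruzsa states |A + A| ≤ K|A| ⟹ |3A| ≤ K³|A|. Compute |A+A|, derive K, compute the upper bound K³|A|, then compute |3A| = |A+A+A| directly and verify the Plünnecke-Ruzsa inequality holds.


|A| = 4.
Step 1: Compute A + A by enumerating all 16 pairs.
A + A = {4, 6, 8, 9, 11, 12, 14, 17, 20}, so |A + A| = 9.
Step 2: Doubling constant K = |A + A|/|A| = 9/4 = 9/4 ≈ 2.2500.
Step 3: Plünnecke-Ruzsa gives |3A| ≤ K³·|A| = (2.2500)³ · 4 ≈ 45.5625.
Step 4: Compute 3A = A + A + A directly by enumerating all triples (a,b,c) ∈ A³; |3A| = 16.
Step 5: Check 16 ≤ 45.5625? Yes ✓.

K = 9/4, Plünnecke-Ruzsa bound K³|A| ≈ 45.5625, |3A| = 16, inequality holds.


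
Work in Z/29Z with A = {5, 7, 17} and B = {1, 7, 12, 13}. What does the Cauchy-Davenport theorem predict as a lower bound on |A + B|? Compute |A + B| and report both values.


Cauchy-Davenport: |A + B| ≥ min(p, |A| + |B| - 1) for A, B nonempty in Z/pZ.
|A| = 3, |B| = 4, p = 29.
CD lower bound = min(29, 3 + 4 - 1) = min(29, 6) = 6.
Compute A + B mod 29 directly:
a = 5: 5+1=6, 5+7=12, 5+12=17, 5+13=18
a = 7: 7+1=8, 7+7=14, 7+12=19, 7+13=20
a = 17: 17+1=18, 17+7=24, 17+12=0, 17+13=1
A + B = {0, 1, 6, 8, 12, 14, 17, 18, 19, 20, 24}, so |A + B| = 11.
Verify: 11 ≥ 6? Yes ✓.

CD lower bound = 6, actual |A + B| = 11.


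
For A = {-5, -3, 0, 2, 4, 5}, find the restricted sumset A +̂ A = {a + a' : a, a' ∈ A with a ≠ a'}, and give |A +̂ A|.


Restricted sumset: A +̂ A = {a + a' : a ∈ A, a' ∈ A, a ≠ a'}.
Equivalently, take A + A and drop any sum 2a that is achievable ONLY as a + a for a ∈ A (i.e. sums representable only with equal summands).
Enumerate pairs (a, a') with a < a' (symmetric, so each unordered pair gives one sum; this covers all a ≠ a'):
  -5 + -3 = -8
  -5 + 0 = -5
  -5 + 2 = -3
  -5 + 4 = -1
  -5 + 5 = 0
  -3 + 0 = -3
  -3 + 2 = -1
  -3 + 4 = 1
  -3 + 5 = 2
  0 + 2 = 2
  0 + 4 = 4
  0 + 5 = 5
  2 + 4 = 6
  2 + 5 = 7
  4 + 5 = 9
Collected distinct sums: {-8, -5, -3, -1, 0, 1, 2, 4, 5, 6, 7, 9}
|A +̂ A| = 12
(Reference bound: |A +̂ A| ≥ 2|A| - 3 for |A| ≥ 2, with |A| = 6 giving ≥ 9.)

|A +̂ A| = 12


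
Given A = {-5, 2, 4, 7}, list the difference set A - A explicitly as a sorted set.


A - A = {a - a' : a, a' ∈ A}.
Compute a - a' for each ordered pair (a, a'):
a = -5: -5--5=0, -5-2=-7, -5-4=-9, -5-7=-12
a = 2: 2--5=7, 2-2=0, 2-4=-2, 2-7=-5
a = 4: 4--5=9, 4-2=2, 4-4=0, 4-7=-3
a = 7: 7--5=12, 7-2=5, 7-4=3, 7-7=0
Collecting distinct values (and noting 0 appears from a-a):
A - A = {-12, -9, -7, -5, -3, -2, 0, 2, 3, 5, 7, 9, 12}
|A - A| = 13

A - A = {-12, -9, -7, -5, -3, -2, 0, 2, 3, 5, 7, 9, 12}


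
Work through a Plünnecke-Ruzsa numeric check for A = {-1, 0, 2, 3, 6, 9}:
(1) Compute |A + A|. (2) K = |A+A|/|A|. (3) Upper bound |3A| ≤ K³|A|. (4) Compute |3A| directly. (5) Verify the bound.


|A| = 6.
Step 1: Compute A + A by enumerating all 36 pairs.
A + A = {-2, -1, 0, 1, 2, 3, 4, 5, 6, 8, 9, 11, 12, 15, 18}, so |A + A| = 15.
Step 2: Doubling constant K = |A + A|/|A| = 15/6 = 15/6 ≈ 2.5000.
Step 3: Plünnecke-Ruzsa gives |3A| ≤ K³·|A| = (2.5000)³ · 6 ≈ 93.7500.
Step 4: Compute 3A = A + A + A directly by enumerating all triples (a,b,c) ∈ A³; |3A| = 25.
Step 5: Check 25 ≤ 93.7500? Yes ✓.

K = 15/6, Plünnecke-Ruzsa bound K³|A| ≈ 93.7500, |3A| = 25, inequality holds.


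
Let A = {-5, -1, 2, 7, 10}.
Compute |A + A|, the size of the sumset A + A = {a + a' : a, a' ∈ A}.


A + A = {a + a' : a, a' ∈ A}; |A| = 5.
General bounds: 2|A| - 1 ≤ |A + A| ≤ |A|(|A|+1)/2, i.e. 9 ≤ |A + A| ≤ 15.
Lower bound 2|A|-1 is attained iff A is an arithmetic progression.
Enumerate sums a + a' for a ≤ a' (symmetric, so this suffices):
a = -5: -5+-5=-10, -5+-1=-6, -5+2=-3, -5+7=2, -5+10=5
a = -1: -1+-1=-2, -1+2=1, -1+7=6, -1+10=9
a = 2: 2+2=4, 2+7=9, 2+10=12
a = 7: 7+7=14, 7+10=17
a = 10: 10+10=20
Distinct sums: {-10, -6, -3, -2, 1, 2, 4, 5, 6, 9, 12, 14, 17, 20}
|A + A| = 14

|A + A| = 14


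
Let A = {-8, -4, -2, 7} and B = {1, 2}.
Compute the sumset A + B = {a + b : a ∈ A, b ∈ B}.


A + B = {a + b : a ∈ A, b ∈ B}.
Enumerate all |A|·|B| = 4·2 = 8 pairs (a, b) and collect distinct sums.
a = -8: -8+1=-7, -8+2=-6
a = -4: -4+1=-3, -4+2=-2
a = -2: -2+1=-1, -2+2=0
a = 7: 7+1=8, 7+2=9
Collecting distinct sums: A + B = {-7, -6, -3, -2, -1, 0, 8, 9}
|A + B| = 8

A + B = {-7, -6, -3, -2, -1, 0, 8, 9}


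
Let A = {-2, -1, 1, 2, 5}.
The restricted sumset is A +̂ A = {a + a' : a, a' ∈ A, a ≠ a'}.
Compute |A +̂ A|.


Restricted sumset: A +̂ A = {a + a' : a ∈ A, a' ∈ A, a ≠ a'}.
Equivalently, take A + A and drop any sum 2a that is achievable ONLY as a + a for a ∈ A (i.e. sums representable only with equal summands).
Enumerate pairs (a, a') with a < a' (symmetric, so each unordered pair gives one sum; this covers all a ≠ a'):
  -2 + -1 = -3
  -2 + 1 = -1
  -2 + 2 = 0
  -2 + 5 = 3
  -1 + 1 = 0
  -1 + 2 = 1
  -1 + 5 = 4
  1 + 2 = 3
  1 + 5 = 6
  2 + 5 = 7
Collected distinct sums: {-3, -1, 0, 1, 3, 4, 6, 7}
|A +̂ A| = 8
(Reference bound: |A +̂ A| ≥ 2|A| - 3 for |A| ≥ 2, with |A| = 5 giving ≥ 7.)

|A +̂ A| = 8


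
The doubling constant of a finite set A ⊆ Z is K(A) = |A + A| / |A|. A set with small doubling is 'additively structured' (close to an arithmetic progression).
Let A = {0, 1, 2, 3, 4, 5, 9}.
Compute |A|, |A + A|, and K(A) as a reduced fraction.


|A| = 7.
Compute A + A by enumerating all 49 pairs.
A + A = {0, 1, 2, 3, 4, 5, 6, 7, 8, 9, 10, 11, 12, 13, 14, 18}, so |A + A| = 16.
K = |A + A| / |A| = 16/7 (already in lowest terms) ≈ 2.2857.
Reference: AP of size 7 gives K = 13/7 ≈ 1.8571; a fully generic set of size 7 gives K ≈ 4.0000.

|A| = 7, |A + A| = 16, K = 16/7.


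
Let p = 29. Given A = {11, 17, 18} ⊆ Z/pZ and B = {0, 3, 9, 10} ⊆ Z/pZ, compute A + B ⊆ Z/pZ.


Work in Z/29Z: reduce every sum a + b modulo 29.
Enumerate all 12 pairs:
a = 11: 11+0=11, 11+3=14, 11+9=20, 11+10=21
a = 17: 17+0=17, 17+3=20, 17+9=26, 17+10=27
a = 18: 18+0=18, 18+3=21, 18+9=27, 18+10=28
Distinct residues collected: {11, 14, 17, 18, 20, 21, 26, 27, 28}
|A + B| = 9 (out of 29 total residues).

A + B = {11, 14, 17, 18, 20, 21, 26, 27, 28}


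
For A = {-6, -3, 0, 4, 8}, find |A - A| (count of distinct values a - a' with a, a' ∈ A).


A - A = {a - a' : a, a' ∈ A}; |A| = 5.
Bounds: 2|A|-1 ≤ |A - A| ≤ |A|² - |A| + 1, i.e. 9 ≤ |A - A| ≤ 21.
Note: 0 ∈ A - A always (from a - a). The set is symmetric: if d ∈ A - A then -d ∈ A - A.
Enumerate nonzero differences d = a - a' with a > a' (then include -d):
Positive differences: {3, 4, 6, 7, 8, 10, 11, 14}
Full difference set: {0} ∪ (positive diffs) ∪ (negative diffs).
|A - A| = 1 + 2·8 = 17 (matches direct enumeration: 17).

|A - A| = 17


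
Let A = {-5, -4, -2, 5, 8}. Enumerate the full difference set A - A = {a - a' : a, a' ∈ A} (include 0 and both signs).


A - A = {a - a' : a, a' ∈ A}.
Compute a - a' for each ordered pair (a, a'):
a = -5: -5--5=0, -5--4=-1, -5--2=-3, -5-5=-10, -5-8=-13
a = -4: -4--5=1, -4--4=0, -4--2=-2, -4-5=-9, -4-8=-12
a = -2: -2--5=3, -2--4=2, -2--2=0, -2-5=-7, -2-8=-10
a = 5: 5--5=10, 5--4=9, 5--2=7, 5-5=0, 5-8=-3
a = 8: 8--5=13, 8--4=12, 8--2=10, 8-5=3, 8-8=0
Collecting distinct values (and noting 0 appears from a-a):
A - A = {-13, -12, -10, -9, -7, -3, -2, -1, 0, 1, 2, 3, 7, 9, 10, 12, 13}
|A - A| = 17

A - A = {-13, -12, -10, -9, -7, -3, -2, -1, 0, 1, 2, 3, 7, 9, 10, 12, 13}


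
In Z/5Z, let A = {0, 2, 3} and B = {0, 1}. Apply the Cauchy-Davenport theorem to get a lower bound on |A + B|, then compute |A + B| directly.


Cauchy-Davenport: |A + B| ≥ min(p, |A| + |B| - 1) for A, B nonempty in Z/pZ.
|A| = 3, |B| = 2, p = 5.
CD lower bound = min(5, 3 + 2 - 1) = min(5, 4) = 4.
Compute A + B mod 5 directly:
a = 0: 0+0=0, 0+1=1
a = 2: 2+0=2, 2+1=3
a = 3: 3+0=3, 3+1=4
A + B = {0, 1, 2, 3, 4}, so |A + B| = 5.
Verify: 5 ≥ 4? Yes ✓.

CD lower bound = 4, actual |A + B| = 5.


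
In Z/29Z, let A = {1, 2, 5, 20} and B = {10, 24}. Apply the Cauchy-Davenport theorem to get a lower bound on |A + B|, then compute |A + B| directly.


Cauchy-Davenport: |A + B| ≥ min(p, |A| + |B| - 1) for A, B nonempty in Z/pZ.
|A| = 4, |B| = 2, p = 29.
CD lower bound = min(29, 4 + 2 - 1) = min(29, 5) = 5.
Compute A + B mod 29 directly:
a = 1: 1+10=11, 1+24=25
a = 2: 2+10=12, 2+24=26
a = 5: 5+10=15, 5+24=0
a = 20: 20+10=1, 20+24=15
A + B = {0, 1, 11, 12, 15, 25, 26}, so |A + B| = 7.
Verify: 7 ≥ 5? Yes ✓.

CD lower bound = 5, actual |A + B| = 7.


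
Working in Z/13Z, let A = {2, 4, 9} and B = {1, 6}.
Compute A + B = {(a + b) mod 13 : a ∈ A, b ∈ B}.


Work in Z/13Z: reduce every sum a + b modulo 13.
Enumerate all 6 pairs:
a = 2: 2+1=3, 2+6=8
a = 4: 4+1=5, 4+6=10
a = 9: 9+1=10, 9+6=2
Distinct residues collected: {2, 3, 5, 8, 10}
|A + B| = 5 (out of 13 total residues).

A + B = {2, 3, 5, 8, 10}


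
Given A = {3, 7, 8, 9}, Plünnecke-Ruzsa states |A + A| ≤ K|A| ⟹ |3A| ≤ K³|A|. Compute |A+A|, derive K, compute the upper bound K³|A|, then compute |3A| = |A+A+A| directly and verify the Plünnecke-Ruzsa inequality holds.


|A| = 4.
Step 1: Compute A + A by enumerating all 16 pairs.
A + A = {6, 10, 11, 12, 14, 15, 16, 17, 18}, so |A + A| = 9.
Step 2: Doubling constant K = |A + A|/|A| = 9/4 = 9/4 ≈ 2.2500.
Step 3: Plünnecke-Ruzsa gives |3A| ≤ K³·|A| = (2.2500)³ · 4 ≈ 45.5625.
Step 4: Compute 3A = A + A + A directly by enumerating all triples (a,b,c) ∈ A³; |3A| = 15.
Step 5: Check 15 ≤ 45.5625? Yes ✓.

K = 9/4, Plünnecke-Ruzsa bound K³|A| ≈ 45.5625, |3A| = 15, inequality holds.


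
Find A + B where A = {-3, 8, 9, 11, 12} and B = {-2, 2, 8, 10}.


A + B = {a + b : a ∈ A, b ∈ B}.
Enumerate all |A|·|B| = 5·4 = 20 pairs (a, b) and collect distinct sums.
a = -3: -3+-2=-5, -3+2=-1, -3+8=5, -3+10=7
a = 8: 8+-2=6, 8+2=10, 8+8=16, 8+10=18
a = 9: 9+-2=7, 9+2=11, 9+8=17, 9+10=19
a = 11: 11+-2=9, 11+2=13, 11+8=19, 11+10=21
a = 12: 12+-2=10, 12+2=14, 12+8=20, 12+10=22
Collecting distinct sums: A + B = {-5, -1, 5, 6, 7, 9, 10, 11, 13, 14, 16, 17, 18, 19, 20, 21, 22}
|A + B| = 17

A + B = {-5, -1, 5, 6, 7, 9, 10, 11, 13, 14, 16, 17, 18, 19, 20, 21, 22}


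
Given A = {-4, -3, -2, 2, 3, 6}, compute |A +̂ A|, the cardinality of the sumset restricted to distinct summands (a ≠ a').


Restricted sumset: A +̂ A = {a + a' : a ∈ A, a' ∈ A, a ≠ a'}.
Equivalently, take A + A and drop any sum 2a that is achievable ONLY as a + a for a ∈ A (i.e. sums representable only with equal summands).
Enumerate pairs (a, a') with a < a' (symmetric, so each unordered pair gives one sum; this covers all a ≠ a'):
  -4 + -3 = -7
  -4 + -2 = -6
  -4 + 2 = -2
  -4 + 3 = -1
  -4 + 6 = 2
  -3 + -2 = -5
  -3 + 2 = -1
  -3 + 3 = 0
  -3 + 6 = 3
  -2 + 2 = 0
  -2 + 3 = 1
  -2 + 6 = 4
  2 + 3 = 5
  2 + 6 = 8
  3 + 6 = 9
Collected distinct sums: {-7, -6, -5, -2, -1, 0, 1, 2, 3, 4, 5, 8, 9}
|A +̂ A| = 13
(Reference bound: |A +̂ A| ≥ 2|A| - 3 for |A| ≥ 2, with |A| = 6 giving ≥ 9.)

|A +̂ A| = 13


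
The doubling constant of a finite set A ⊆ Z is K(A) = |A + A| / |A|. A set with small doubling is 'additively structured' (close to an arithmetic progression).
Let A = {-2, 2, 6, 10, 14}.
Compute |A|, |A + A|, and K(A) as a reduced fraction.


|A| = 5.
Compute A + A by enumerating all 25 pairs.
A + A = {-4, 0, 4, 8, 12, 16, 20, 24, 28}, so |A + A| = 9.
K = |A + A| / |A| = 9/5 (already in lowest terms) ≈ 1.8000.
Reference: AP of size 5 gives K = 9/5 ≈ 1.8000; a fully generic set of size 5 gives K ≈ 3.0000.

|A| = 5, |A + A| = 9, K = 9/5.


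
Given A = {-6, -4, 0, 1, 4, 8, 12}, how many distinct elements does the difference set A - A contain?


A - A = {a - a' : a, a' ∈ A}; |A| = 7.
Bounds: 2|A|-1 ≤ |A - A| ≤ |A|² - |A| + 1, i.e. 13 ≤ |A - A| ≤ 43.
Note: 0 ∈ A - A always (from a - a). The set is symmetric: if d ∈ A - A then -d ∈ A - A.
Enumerate nonzero differences d = a - a' with a > a' (then include -d):
Positive differences: {1, 2, 3, 4, 5, 6, 7, 8, 10, 11, 12, 14, 16, 18}
Full difference set: {0} ∪ (positive diffs) ∪ (negative diffs).
|A - A| = 1 + 2·14 = 29 (matches direct enumeration: 29).

|A - A| = 29


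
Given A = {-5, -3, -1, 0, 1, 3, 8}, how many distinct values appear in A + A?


A + A = {a + a' : a, a' ∈ A}; |A| = 7.
General bounds: 2|A| - 1 ≤ |A + A| ≤ |A|(|A|+1)/2, i.e. 13 ≤ |A + A| ≤ 28.
Lower bound 2|A|-1 is attained iff A is an arithmetic progression.
Enumerate sums a + a' for a ≤ a' (symmetric, so this suffices):
a = -5: -5+-5=-10, -5+-3=-8, -5+-1=-6, -5+0=-5, -5+1=-4, -5+3=-2, -5+8=3
a = -3: -3+-3=-6, -3+-1=-4, -3+0=-3, -3+1=-2, -3+3=0, -3+8=5
a = -1: -1+-1=-2, -1+0=-1, -1+1=0, -1+3=2, -1+8=7
a = 0: 0+0=0, 0+1=1, 0+3=3, 0+8=8
a = 1: 1+1=2, 1+3=4, 1+8=9
a = 3: 3+3=6, 3+8=11
a = 8: 8+8=16
Distinct sums: {-10, -8, -6, -5, -4, -3, -2, -1, 0, 1, 2, 3, 4, 5, 6, 7, 8, 9, 11, 16}
|A + A| = 20

|A + A| = 20


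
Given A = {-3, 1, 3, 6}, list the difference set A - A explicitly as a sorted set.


A - A = {a - a' : a, a' ∈ A}.
Compute a - a' for each ordered pair (a, a'):
a = -3: -3--3=0, -3-1=-4, -3-3=-6, -3-6=-9
a = 1: 1--3=4, 1-1=0, 1-3=-2, 1-6=-5
a = 3: 3--3=6, 3-1=2, 3-3=0, 3-6=-3
a = 6: 6--3=9, 6-1=5, 6-3=3, 6-6=0
Collecting distinct values (and noting 0 appears from a-a):
A - A = {-9, -6, -5, -4, -3, -2, 0, 2, 3, 4, 5, 6, 9}
|A - A| = 13

A - A = {-9, -6, -5, -4, -3, -2, 0, 2, 3, 4, 5, 6, 9}


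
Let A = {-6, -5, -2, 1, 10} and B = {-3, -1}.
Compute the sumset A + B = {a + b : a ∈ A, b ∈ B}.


A + B = {a + b : a ∈ A, b ∈ B}.
Enumerate all |A|·|B| = 5·2 = 10 pairs (a, b) and collect distinct sums.
a = -6: -6+-3=-9, -6+-1=-7
a = -5: -5+-3=-8, -5+-1=-6
a = -2: -2+-3=-5, -2+-1=-3
a = 1: 1+-3=-2, 1+-1=0
a = 10: 10+-3=7, 10+-1=9
Collecting distinct sums: A + B = {-9, -8, -7, -6, -5, -3, -2, 0, 7, 9}
|A + B| = 10

A + B = {-9, -8, -7, -6, -5, -3, -2, 0, 7, 9}


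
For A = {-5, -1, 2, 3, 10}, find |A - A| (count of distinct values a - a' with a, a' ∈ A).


A - A = {a - a' : a, a' ∈ A}; |A| = 5.
Bounds: 2|A|-1 ≤ |A - A| ≤ |A|² - |A| + 1, i.e. 9 ≤ |A - A| ≤ 21.
Note: 0 ∈ A - A always (from a - a). The set is symmetric: if d ∈ A - A then -d ∈ A - A.
Enumerate nonzero differences d = a - a' with a > a' (then include -d):
Positive differences: {1, 3, 4, 7, 8, 11, 15}
Full difference set: {0} ∪ (positive diffs) ∪ (negative diffs).
|A - A| = 1 + 2·7 = 15 (matches direct enumeration: 15).

|A - A| = 15


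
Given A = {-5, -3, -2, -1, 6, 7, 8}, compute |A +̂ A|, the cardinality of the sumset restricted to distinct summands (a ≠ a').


Restricted sumset: A +̂ A = {a + a' : a ∈ A, a' ∈ A, a ≠ a'}.
Equivalently, take A + A and drop any sum 2a that is achievable ONLY as a + a for a ∈ A (i.e. sums representable only with equal summands).
Enumerate pairs (a, a') with a < a' (symmetric, so each unordered pair gives one sum; this covers all a ≠ a'):
  -5 + -3 = -8
  -5 + -2 = -7
  -5 + -1 = -6
  -5 + 6 = 1
  -5 + 7 = 2
  -5 + 8 = 3
  -3 + -2 = -5
  -3 + -1 = -4
  -3 + 6 = 3
  -3 + 7 = 4
  -3 + 8 = 5
  -2 + -1 = -3
  -2 + 6 = 4
  -2 + 7 = 5
  -2 + 8 = 6
  -1 + 6 = 5
  -1 + 7 = 6
  -1 + 8 = 7
  6 + 7 = 13
  6 + 8 = 14
  7 + 8 = 15
Collected distinct sums: {-8, -7, -6, -5, -4, -3, 1, 2, 3, 4, 5, 6, 7, 13, 14, 15}
|A +̂ A| = 16
(Reference bound: |A +̂ A| ≥ 2|A| - 3 for |A| ≥ 2, with |A| = 7 giving ≥ 11.)

|A +̂ A| = 16


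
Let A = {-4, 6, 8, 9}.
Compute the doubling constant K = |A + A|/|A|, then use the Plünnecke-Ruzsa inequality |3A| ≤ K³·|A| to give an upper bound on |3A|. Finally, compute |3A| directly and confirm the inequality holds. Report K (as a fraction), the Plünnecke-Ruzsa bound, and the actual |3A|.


|A| = 4.
Step 1: Compute A + A by enumerating all 16 pairs.
A + A = {-8, 2, 4, 5, 12, 14, 15, 16, 17, 18}, so |A + A| = 10.
Step 2: Doubling constant K = |A + A|/|A| = 10/4 = 10/4 ≈ 2.5000.
Step 3: Plünnecke-Ruzsa gives |3A| ≤ K³·|A| = (2.5000)³ · 4 ≈ 62.5000.
Step 4: Compute 3A = A + A + A directly by enumerating all triples (a,b,c) ∈ A³; |3A| = 19.
Step 5: Check 19 ≤ 62.5000? Yes ✓.

K = 10/4, Plünnecke-Ruzsa bound K³|A| ≈ 62.5000, |3A| = 19, inequality holds.


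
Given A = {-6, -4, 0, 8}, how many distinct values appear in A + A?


A + A = {a + a' : a, a' ∈ A}; |A| = 4.
General bounds: 2|A| - 1 ≤ |A + A| ≤ |A|(|A|+1)/2, i.e. 7 ≤ |A + A| ≤ 10.
Lower bound 2|A|-1 is attained iff A is an arithmetic progression.
Enumerate sums a + a' for a ≤ a' (symmetric, so this suffices):
a = -6: -6+-6=-12, -6+-4=-10, -6+0=-6, -6+8=2
a = -4: -4+-4=-8, -4+0=-4, -4+8=4
a = 0: 0+0=0, 0+8=8
a = 8: 8+8=16
Distinct sums: {-12, -10, -8, -6, -4, 0, 2, 4, 8, 16}
|A + A| = 10

|A + A| = 10


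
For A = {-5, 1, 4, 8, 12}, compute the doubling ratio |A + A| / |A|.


|A| = 5.
Compute A + A by enumerating all 25 pairs.
A + A = {-10, -4, -1, 2, 3, 5, 7, 8, 9, 12, 13, 16, 20, 24}, so |A + A| = 14.
K = |A + A| / |A| = 14/5 (already in lowest terms) ≈ 2.8000.
Reference: AP of size 5 gives K = 9/5 ≈ 1.8000; a fully generic set of size 5 gives K ≈ 3.0000.

|A| = 5, |A + A| = 14, K = 14/5.


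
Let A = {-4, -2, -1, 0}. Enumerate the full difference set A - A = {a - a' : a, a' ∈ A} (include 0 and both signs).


A - A = {a - a' : a, a' ∈ A}.
Compute a - a' for each ordered pair (a, a'):
a = -4: -4--4=0, -4--2=-2, -4--1=-3, -4-0=-4
a = -2: -2--4=2, -2--2=0, -2--1=-1, -2-0=-2
a = -1: -1--4=3, -1--2=1, -1--1=0, -1-0=-1
a = 0: 0--4=4, 0--2=2, 0--1=1, 0-0=0
Collecting distinct values (and noting 0 appears from a-a):
A - A = {-4, -3, -2, -1, 0, 1, 2, 3, 4}
|A - A| = 9

A - A = {-4, -3, -2, -1, 0, 1, 2, 3, 4}


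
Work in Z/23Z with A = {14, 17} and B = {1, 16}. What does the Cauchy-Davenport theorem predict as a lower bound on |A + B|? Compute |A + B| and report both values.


Cauchy-Davenport: |A + B| ≥ min(p, |A| + |B| - 1) for A, B nonempty in Z/pZ.
|A| = 2, |B| = 2, p = 23.
CD lower bound = min(23, 2 + 2 - 1) = min(23, 3) = 3.
Compute A + B mod 23 directly:
a = 14: 14+1=15, 14+16=7
a = 17: 17+1=18, 17+16=10
A + B = {7, 10, 15, 18}, so |A + B| = 4.
Verify: 4 ≥ 3? Yes ✓.

CD lower bound = 3, actual |A + B| = 4.


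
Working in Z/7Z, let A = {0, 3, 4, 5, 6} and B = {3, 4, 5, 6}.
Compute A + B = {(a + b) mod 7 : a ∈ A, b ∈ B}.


Work in Z/7Z: reduce every sum a + b modulo 7.
Enumerate all 20 pairs:
a = 0: 0+3=3, 0+4=4, 0+5=5, 0+6=6
a = 3: 3+3=6, 3+4=0, 3+5=1, 3+6=2
a = 4: 4+3=0, 4+4=1, 4+5=2, 4+6=3
a = 5: 5+3=1, 5+4=2, 5+5=3, 5+6=4
a = 6: 6+3=2, 6+4=3, 6+5=4, 6+6=5
Distinct residues collected: {0, 1, 2, 3, 4, 5, 6}
|A + B| = 7 (out of 7 total residues).

A + B = {0, 1, 2, 3, 4, 5, 6}


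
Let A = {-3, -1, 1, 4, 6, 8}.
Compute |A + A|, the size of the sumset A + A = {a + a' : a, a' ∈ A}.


A + A = {a + a' : a, a' ∈ A}; |A| = 6.
General bounds: 2|A| - 1 ≤ |A + A| ≤ |A|(|A|+1)/2, i.e. 11 ≤ |A + A| ≤ 21.
Lower bound 2|A|-1 is attained iff A is an arithmetic progression.
Enumerate sums a + a' for a ≤ a' (symmetric, so this suffices):
a = -3: -3+-3=-6, -3+-1=-4, -3+1=-2, -3+4=1, -3+6=3, -3+8=5
a = -1: -1+-1=-2, -1+1=0, -1+4=3, -1+6=5, -1+8=7
a = 1: 1+1=2, 1+4=5, 1+6=7, 1+8=9
a = 4: 4+4=8, 4+6=10, 4+8=12
a = 6: 6+6=12, 6+8=14
a = 8: 8+8=16
Distinct sums: {-6, -4, -2, 0, 1, 2, 3, 5, 7, 8, 9, 10, 12, 14, 16}
|A + A| = 15

|A + A| = 15


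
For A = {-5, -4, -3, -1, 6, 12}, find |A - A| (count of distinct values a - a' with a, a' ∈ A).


A - A = {a - a' : a, a' ∈ A}; |A| = 6.
Bounds: 2|A|-1 ≤ |A - A| ≤ |A|² - |A| + 1, i.e. 11 ≤ |A - A| ≤ 31.
Note: 0 ∈ A - A always (from a - a). The set is symmetric: if d ∈ A - A then -d ∈ A - A.
Enumerate nonzero differences d = a - a' with a > a' (then include -d):
Positive differences: {1, 2, 3, 4, 6, 7, 9, 10, 11, 13, 15, 16, 17}
Full difference set: {0} ∪ (positive diffs) ∪ (negative diffs).
|A - A| = 1 + 2·13 = 27 (matches direct enumeration: 27).

|A - A| = 27


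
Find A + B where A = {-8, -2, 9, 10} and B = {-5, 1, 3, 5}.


A + B = {a + b : a ∈ A, b ∈ B}.
Enumerate all |A|·|B| = 4·4 = 16 pairs (a, b) and collect distinct sums.
a = -8: -8+-5=-13, -8+1=-7, -8+3=-5, -8+5=-3
a = -2: -2+-5=-7, -2+1=-1, -2+3=1, -2+5=3
a = 9: 9+-5=4, 9+1=10, 9+3=12, 9+5=14
a = 10: 10+-5=5, 10+1=11, 10+3=13, 10+5=15
Collecting distinct sums: A + B = {-13, -7, -5, -3, -1, 1, 3, 4, 5, 10, 11, 12, 13, 14, 15}
|A + B| = 15

A + B = {-13, -7, -5, -3, -1, 1, 3, 4, 5, 10, 11, 12, 13, 14, 15}
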